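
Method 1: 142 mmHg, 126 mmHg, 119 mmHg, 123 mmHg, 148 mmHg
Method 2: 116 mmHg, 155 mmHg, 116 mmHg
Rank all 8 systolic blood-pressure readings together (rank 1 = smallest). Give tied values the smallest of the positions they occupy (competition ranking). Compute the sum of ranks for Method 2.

10

Sorted (ascending): 116, 116, 119, 123, 126, 142, 148, 155
The 2 values of 116 occupy positions 1–2 → each gets rank 1.
Method 2 values → pooled ranks: 116→1, 155→8, 116→1
Rank sum = 1 + 8 + 1 = 10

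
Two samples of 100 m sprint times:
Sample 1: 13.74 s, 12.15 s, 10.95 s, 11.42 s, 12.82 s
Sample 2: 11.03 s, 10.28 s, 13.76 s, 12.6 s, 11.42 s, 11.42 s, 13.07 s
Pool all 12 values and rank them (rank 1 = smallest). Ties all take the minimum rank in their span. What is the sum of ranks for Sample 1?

Sorted (ascending): 10.28, 10.95, 11.03, 11.42, 11.42, 11.42, 12.15, 12.6, 12.82, 13.07, 13.74, 13.76
The 3 values of 11.42 occupy positions 4–6 → each gets rank 4.
Sample 1 values → pooled ranks: 13.74→11, 12.15→7, 10.95→2, 11.42→4, 12.82→9
Rank sum = 11 + 7 + 2 + 4 + 9 = 33

33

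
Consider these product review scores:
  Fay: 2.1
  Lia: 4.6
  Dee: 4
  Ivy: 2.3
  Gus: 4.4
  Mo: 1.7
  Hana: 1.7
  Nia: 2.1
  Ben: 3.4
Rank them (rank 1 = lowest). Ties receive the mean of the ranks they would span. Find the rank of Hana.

Sorted (ascending): 1.7, 1.7, 2.1, 2.1, 2.3, 3.4, 4, 4.4, 4.6
The 2 values of 1.7 occupy positions 1–2 → average rank (1+2)/2 = 1.5.
The 2 values of 2.1 occupy positions 3–4 → average rank (3+4)/2 = 3.5.
Hana has value 1.7 → rank 1.5.

1.5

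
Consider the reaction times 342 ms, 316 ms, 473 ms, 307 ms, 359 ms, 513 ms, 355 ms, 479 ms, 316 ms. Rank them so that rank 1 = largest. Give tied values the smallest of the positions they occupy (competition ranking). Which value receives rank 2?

479

Sorted (descending): 513, 479, 473, 359, 355, 342, 316, 316, 307
The 2 values of 316 occupy positions 7–8 → each gets rank 7.
Rank 2 → value 479.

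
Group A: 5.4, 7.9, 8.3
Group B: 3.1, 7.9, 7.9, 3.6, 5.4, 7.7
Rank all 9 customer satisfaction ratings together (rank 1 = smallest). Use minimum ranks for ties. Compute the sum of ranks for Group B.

23

Sorted (ascending): 3.1, 3.6, 5.4, 5.4, 7.7, 7.9, 7.9, 7.9, 8.3
The 2 values of 5.4 occupy positions 3–4 → each gets rank 3.
The 3 values of 7.9 occupy positions 6–8 → each gets rank 6.
Group B values → pooled ranks: 3.1→1, 7.9→6, 7.9→6, 3.6→2, 5.4→3, 7.7→5
Rank sum = 1 + 6 + 6 + 2 + 3 + 5 = 23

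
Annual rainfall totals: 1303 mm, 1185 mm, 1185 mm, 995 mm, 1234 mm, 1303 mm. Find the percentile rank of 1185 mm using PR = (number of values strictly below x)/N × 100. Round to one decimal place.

N = 6.
Strictly below 1185: 1. Equal to 1185: 2.
PR = 1/6 × 100 = 16.7

16.7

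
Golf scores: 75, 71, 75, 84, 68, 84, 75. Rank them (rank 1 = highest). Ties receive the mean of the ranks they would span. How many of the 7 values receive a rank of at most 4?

Sorted (descending): 84, 84, 75, 75, 75, 71, 68
The 2 values of 84 occupy positions 1–2 → average rank (1+2)/2 = 1.5.
The 3 values of 75 occupy positions 3–5 → average rank 4.
Ranks ≤ 4: {1.5, 1.5, 4, 4, 4} → 5 values.

5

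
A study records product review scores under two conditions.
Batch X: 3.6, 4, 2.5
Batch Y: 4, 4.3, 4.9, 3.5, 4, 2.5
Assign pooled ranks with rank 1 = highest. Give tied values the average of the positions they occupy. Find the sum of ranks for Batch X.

Sorted (descending): 4.9, 4.3, 4, 4, 4, 3.6, 3.5, 2.5, 2.5
The 3 values of 4 occupy positions 3–5 → average rank 4.
The 2 values of 2.5 occupy positions 8–9 → average rank (8+9)/2 = 8.5.
Batch X values → pooled ranks: 3.6→6, 4→4, 2.5→8.5
Rank sum = 6 + 4 + 8.5 = 18.5

18.5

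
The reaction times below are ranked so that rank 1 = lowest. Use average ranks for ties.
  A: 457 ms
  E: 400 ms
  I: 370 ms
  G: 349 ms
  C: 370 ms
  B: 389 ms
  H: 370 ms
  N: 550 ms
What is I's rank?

Sorted (ascending): 349, 370, 370, 370, 389, 400, 457, 550
The 3 values of 370 occupy positions 2–4 → average rank 3.
I has value 370 ms → rank 3.

3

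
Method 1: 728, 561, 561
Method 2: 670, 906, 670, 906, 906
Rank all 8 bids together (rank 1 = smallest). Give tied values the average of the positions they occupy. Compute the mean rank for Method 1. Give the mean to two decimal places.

2.67

Sorted (ascending): 561, 561, 670, 670, 728, 906, 906, 906
The 2 values of 561 occupy positions 1–2 → average rank (1+2)/2 = 1.5.
The 2 values of 670 occupy positions 3–4 → average rank (3+4)/2 = 3.5.
The 3 values of 906 occupy positions 6–8 → average rank 7.
Method 1 values → pooled ranks: 728→5, 561→1.5, 561→1.5
Mean rank = (5 + 1.5 + 1.5) / 3 = 2.67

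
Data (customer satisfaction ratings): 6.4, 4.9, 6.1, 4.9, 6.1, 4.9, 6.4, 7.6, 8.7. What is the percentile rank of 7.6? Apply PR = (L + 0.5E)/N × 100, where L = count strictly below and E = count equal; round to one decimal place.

83.3

N = 9.
Strictly below 7.6: 7. Equal to 7.6: 1.
PR = (7 + 0.5·1)/9 × 100 = 83.3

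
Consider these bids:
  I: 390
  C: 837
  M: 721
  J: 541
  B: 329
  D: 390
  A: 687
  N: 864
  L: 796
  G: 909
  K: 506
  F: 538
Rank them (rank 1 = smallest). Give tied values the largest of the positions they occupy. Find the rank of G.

12

Sorted (ascending): 329, 390, 390, 506, 538, 541, 687, 721, 796, 837, 864, 909
The 2 values of 390 occupy positions 2–3 → each gets rank 3.
G has value 909 → rank 12.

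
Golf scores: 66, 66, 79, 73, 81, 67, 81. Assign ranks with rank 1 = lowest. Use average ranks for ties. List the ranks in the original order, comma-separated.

1.5, 1.5, 5, 4, 6.5, 3, 6.5

Sorted (ascending): 66, 66, 67, 73, 79, 81, 81
The 2 values of 66 occupy positions 1–2 → average rank (1+2)/2 = 1.5.
The 2 values of 81 occupy positions 6–7 → average rank (6+7)/2 = 6.5.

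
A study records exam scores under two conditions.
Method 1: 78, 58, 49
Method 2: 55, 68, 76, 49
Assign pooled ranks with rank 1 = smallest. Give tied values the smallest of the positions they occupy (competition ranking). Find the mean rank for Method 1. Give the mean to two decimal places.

4.00

Sorted (ascending): 49, 49, 55, 58, 68, 76, 78
The 2 values of 49 occupy positions 1–2 → each gets rank 1.
Method 1 values → pooled ranks: 78→7, 58→4, 49→1
Mean rank = (7 + 4 + 1) / 3 = 4.00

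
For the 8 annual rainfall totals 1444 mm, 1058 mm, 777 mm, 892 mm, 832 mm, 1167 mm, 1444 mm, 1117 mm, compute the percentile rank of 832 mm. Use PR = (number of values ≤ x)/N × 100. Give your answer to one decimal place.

25.0

N = 8.
Strictly below 832: 1. Equal to 832: 1.
PR = 2/8 × 100 = 25.0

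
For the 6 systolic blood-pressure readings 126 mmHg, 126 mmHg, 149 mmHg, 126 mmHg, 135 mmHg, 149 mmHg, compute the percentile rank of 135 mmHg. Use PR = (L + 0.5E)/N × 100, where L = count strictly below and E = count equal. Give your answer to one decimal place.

58.3

N = 6.
Strictly below 135: 3. Equal to 135: 1.
PR = (3 + 0.5·1)/6 × 100 = 58.3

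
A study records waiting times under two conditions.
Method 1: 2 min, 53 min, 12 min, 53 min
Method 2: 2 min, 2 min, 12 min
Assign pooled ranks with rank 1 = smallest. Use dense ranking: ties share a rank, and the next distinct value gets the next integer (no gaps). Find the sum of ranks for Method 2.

Sorted (ascending): 2, 2, 2, 12, 12, 53, 53
The 3 values of 2 share dense rank 1.
The 2 values of 12 share dense rank 2.
The 2 values of 53 share dense rank 3.
Method 2 values → pooled ranks: 2→1, 2→1, 12→2
Rank sum = 1 + 1 + 2 = 4

4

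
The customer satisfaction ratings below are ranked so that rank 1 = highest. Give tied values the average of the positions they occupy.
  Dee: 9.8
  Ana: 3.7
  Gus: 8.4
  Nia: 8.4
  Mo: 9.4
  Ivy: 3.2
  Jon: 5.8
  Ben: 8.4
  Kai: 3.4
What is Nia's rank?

Sorted (descending): 9.8, 9.4, 8.4, 8.4, 8.4, 5.8, 3.7, 3.4, 3.2
The 3 values of 8.4 occupy positions 3–5 → average rank 4.
Nia has value 8.4 → rank 4.

4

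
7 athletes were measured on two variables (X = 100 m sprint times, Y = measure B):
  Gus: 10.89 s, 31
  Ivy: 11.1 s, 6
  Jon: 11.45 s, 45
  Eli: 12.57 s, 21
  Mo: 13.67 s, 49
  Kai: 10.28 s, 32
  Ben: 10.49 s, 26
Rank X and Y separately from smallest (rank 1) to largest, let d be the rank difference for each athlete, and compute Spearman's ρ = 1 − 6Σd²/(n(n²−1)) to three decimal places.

0.214

Ranks of variable 1: 3, 4, 5, 6, 7, 1, 2
Ranks of variable 2: 4, 1, 6, 2, 7, 5, 3
d = r₁ − r₂: -1, 3, -1, 4, 0, -4, -1
d²: 1, 9, 1, 16, 0, 16, 1; Σd² = 44
ρ = 1 − 6·44/(7·48) = 1 − 264/336 = 0.214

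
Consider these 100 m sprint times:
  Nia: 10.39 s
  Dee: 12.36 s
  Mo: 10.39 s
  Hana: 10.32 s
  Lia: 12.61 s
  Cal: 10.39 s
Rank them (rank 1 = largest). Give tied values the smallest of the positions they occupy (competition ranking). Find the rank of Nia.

Sorted (descending): 12.61, 12.36, 10.39, 10.39, 10.39, 10.32
The 3 values of 10.39 occupy positions 3–5 → each gets rank 3.
Nia has value 10.39 s → rank 3.

3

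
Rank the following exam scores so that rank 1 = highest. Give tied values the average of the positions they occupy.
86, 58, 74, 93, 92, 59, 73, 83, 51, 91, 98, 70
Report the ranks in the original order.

Sorted (descending): 98, 93, 92, 91, 86, 83, 74, 73, 70, 59, 58, 51
No ties — each value takes its position as its rank.

5, 11, 7, 2, 3, 10, 8, 6, 12, 4, 1, 9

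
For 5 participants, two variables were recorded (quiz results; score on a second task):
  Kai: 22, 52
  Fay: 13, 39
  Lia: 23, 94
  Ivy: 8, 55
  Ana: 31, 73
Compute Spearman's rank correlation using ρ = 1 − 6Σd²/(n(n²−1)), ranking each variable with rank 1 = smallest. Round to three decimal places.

Ranks of variable 1: 3, 2, 4, 1, 5
Ranks of variable 2: 2, 1, 5, 3, 4
d = r₁ − r₂: 1, 1, -1, -2, 1
d²: 1, 1, 1, 4, 1; Σd² = 8
ρ = 1 − 6·8/(5·24) = 1 − 48/120 = 0.600

0.600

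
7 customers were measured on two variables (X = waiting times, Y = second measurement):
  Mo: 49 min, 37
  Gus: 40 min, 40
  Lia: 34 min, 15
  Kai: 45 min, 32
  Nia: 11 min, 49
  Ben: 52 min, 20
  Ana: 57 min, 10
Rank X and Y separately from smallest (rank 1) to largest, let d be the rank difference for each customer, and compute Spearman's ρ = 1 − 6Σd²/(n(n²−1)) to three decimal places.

Ranks of variable 1: 5, 3, 2, 4, 1, 6, 7
Ranks of variable 2: 5, 6, 2, 4, 7, 3, 1
d = r₁ − r₂: 0, -3, 0, 0, -6, 3, 6
d²: 0, 9, 0, 0, 36, 9, 36; Σd² = 90
ρ = 1 − 6·90/(7·48) = 1 − 540/336 = -0.607

-0.607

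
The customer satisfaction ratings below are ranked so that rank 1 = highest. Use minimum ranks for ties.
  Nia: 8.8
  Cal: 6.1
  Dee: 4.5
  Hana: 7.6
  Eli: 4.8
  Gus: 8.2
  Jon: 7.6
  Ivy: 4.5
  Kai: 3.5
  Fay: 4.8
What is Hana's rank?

Sorted (descending): 8.8, 8.2, 7.6, 7.6, 6.1, 4.8, 4.8, 4.5, 4.5, 3.5
The 2 values of 7.6 occupy positions 3–4 → each gets rank 3.
The 2 values of 4.8 occupy positions 6–7 → each gets rank 6.
The 2 values of 4.5 occupy positions 8–9 → each gets rank 8.
Hana has value 7.6 → rank 3.

3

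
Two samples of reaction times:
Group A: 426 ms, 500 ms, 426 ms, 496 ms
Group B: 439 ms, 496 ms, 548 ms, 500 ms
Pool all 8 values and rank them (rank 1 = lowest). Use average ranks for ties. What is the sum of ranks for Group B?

Sorted (ascending): 426, 426, 439, 496, 496, 500, 500, 548
The 2 values of 426 occupy positions 1–2 → average rank (1+2)/2 = 1.5.
The 2 values of 496 occupy positions 4–5 → average rank (4+5)/2 = 4.5.
The 2 values of 500 occupy positions 6–7 → average rank (6+7)/2 = 6.5.
Group B values → pooled ranks: 439→3, 496→4.5, 548→8, 500→6.5
Rank sum = 3 + 4.5 + 8 + 6.5 = 22

22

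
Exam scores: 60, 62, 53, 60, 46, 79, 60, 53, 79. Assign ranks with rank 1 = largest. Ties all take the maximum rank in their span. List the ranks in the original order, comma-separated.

6, 3, 8, 6, 9, 2, 6, 8, 2

Sorted (descending): 79, 79, 62, 60, 60, 60, 53, 53, 46
The 2 values of 79 occupy positions 1–2 → each gets rank 2.
The 3 values of 60 occupy positions 4–6 → each gets rank 6.
The 2 values of 53 occupy positions 7–8 → each gets rank 8.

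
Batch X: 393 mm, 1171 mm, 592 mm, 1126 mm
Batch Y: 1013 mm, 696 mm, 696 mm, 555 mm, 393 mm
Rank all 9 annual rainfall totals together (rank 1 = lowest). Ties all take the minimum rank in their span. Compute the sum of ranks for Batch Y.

Sorted (ascending): 393, 393, 555, 592, 696, 696, 1013, 1126, 1171
The 2 values of 393 occupy positions 1–2 → each gets rank 1.
The 2 values of 696 occupy positions 5–6 → each gets rank 5.
Batch Y values → pooled ranks: 1013→7, 696→5, 696→5, 555→3, 393→1
Rank sum = 7 + 5 + 5 + 3 + 1 = 21

21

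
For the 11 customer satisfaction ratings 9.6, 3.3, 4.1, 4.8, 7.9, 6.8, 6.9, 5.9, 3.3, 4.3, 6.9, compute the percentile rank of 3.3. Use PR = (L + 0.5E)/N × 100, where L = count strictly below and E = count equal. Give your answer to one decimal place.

9.1

N = 11.
Strictly below 3.3: 0. Equal to 3.3: 2.
PR = (0 + 0.5·2)/11 × 100 = 9.1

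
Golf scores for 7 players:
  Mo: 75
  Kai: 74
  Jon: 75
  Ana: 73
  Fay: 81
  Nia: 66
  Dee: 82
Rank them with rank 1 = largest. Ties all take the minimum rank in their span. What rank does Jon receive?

3

Sorted (descending): 82, 81, 75, 75, 74, 73, 66
The 2 values of 75 occupy positions 3–4 → each gets rank 3.
Jon has value 75 → rank 3.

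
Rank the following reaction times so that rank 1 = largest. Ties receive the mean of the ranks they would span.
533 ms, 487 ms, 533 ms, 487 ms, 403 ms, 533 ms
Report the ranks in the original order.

Sorted (descending): 533, 533, 533, 487, 487, 403
The 3 values of 533 occupy positions 1–3 → average rank 2.
The 2 values of 487 occupy positions 4–5 → average rank (4+5)/2 = 4.5.

2, 4.5, 2, 4.5, 6, 2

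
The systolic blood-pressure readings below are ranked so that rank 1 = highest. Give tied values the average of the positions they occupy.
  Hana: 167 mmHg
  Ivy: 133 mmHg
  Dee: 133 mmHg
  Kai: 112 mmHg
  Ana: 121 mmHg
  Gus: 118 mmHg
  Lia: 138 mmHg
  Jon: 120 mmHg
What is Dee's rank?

3.5

Sorted (descending): 167, 138, 133, 133, 121, 120, 118, 112
The 2 values of 133 occupy positions 3–4 → average rank (3+4)/2 = 3.5.
Dee has value 133 mmHg → rank 3.5.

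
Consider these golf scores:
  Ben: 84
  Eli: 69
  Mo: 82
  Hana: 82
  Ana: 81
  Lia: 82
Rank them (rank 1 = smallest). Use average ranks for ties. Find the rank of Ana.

Sorted (ascending): 69, 81, 82, 82, 82, 84
The 3 values of 82 occupy positions 3–5 → average rank 4.
Ana has value 81 → rank 2.

2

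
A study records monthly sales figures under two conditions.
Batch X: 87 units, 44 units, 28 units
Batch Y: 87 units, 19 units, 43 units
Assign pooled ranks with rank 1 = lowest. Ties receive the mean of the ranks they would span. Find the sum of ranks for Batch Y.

9.5

Sorted (ascending): 19, 28, 43, 44, 87, 87
The 2 values of 87 occupy positions 5–6 → average rank (5+6)/2 = 5.5.
Batch Y values → pooled ranks: 87→5.5, 19→1, 43→3
Rank sum = 5.5 + 1 + 3 = 9.5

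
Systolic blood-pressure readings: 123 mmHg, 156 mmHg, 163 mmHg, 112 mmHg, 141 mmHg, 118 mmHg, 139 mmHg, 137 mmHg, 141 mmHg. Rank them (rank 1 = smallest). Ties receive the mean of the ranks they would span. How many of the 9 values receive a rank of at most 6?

5

Sorted (ascending): 112, 118, 123, 137, 139, 141, 141, 156, 163
The 2 values of 141 occupy positions 6–7 → average rank (6+7)/2 = 6.5.
Ranks ≤ 6: {1, 2, 3, 4, 5} → 5 values.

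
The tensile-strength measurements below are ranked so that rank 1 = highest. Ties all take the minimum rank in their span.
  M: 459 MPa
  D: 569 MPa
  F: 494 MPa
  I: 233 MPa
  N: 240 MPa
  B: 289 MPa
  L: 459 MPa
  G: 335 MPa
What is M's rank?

3

Sorted (descending): 569, 494, 459, 459, 335, 289, 240, 233
The 2 values of 459 occupy positions 3–4 → each gets rank 3.
M has value 459 MPa → rank 3.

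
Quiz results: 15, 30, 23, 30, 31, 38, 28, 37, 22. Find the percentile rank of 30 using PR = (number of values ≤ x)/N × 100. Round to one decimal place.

N = 9.
Strictly below 30: 4. Equal to 30: 2.
PR = 6/9 × 100 = 66.7

66.7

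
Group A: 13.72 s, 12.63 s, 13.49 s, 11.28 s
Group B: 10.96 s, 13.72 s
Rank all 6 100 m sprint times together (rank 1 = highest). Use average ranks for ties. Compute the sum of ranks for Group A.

Sorted (descending): 13.72, 13.72, 13.49, 12.63, 11.28, 10.96
The 2 values of 13.72 occupy positions 1–2 → average rank (1+2)/2 = 1.5.
Group A values → pooled ranks: 13.72→1.5, 12.63→4, 13.49→3, 11.28→5
Rank sum = 1.5 + 4 + 3 + 5 = 13.5

13.5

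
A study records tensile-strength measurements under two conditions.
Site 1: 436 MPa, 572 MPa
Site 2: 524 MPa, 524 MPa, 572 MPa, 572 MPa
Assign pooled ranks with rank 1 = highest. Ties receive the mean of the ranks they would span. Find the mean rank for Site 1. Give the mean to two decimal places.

Sorted (descending): 572, 572, 572, 524, 524, 436
The 3 values of 572 occupy positions 1–3 → average rank 2.
The 2 values of 524 occupy positions 4–5 → average rank (4+5)/2 = 4.5.
Site 1 values → pooled ranks: 436→6, 572→2
Mean rank = (6 + 2) / 2 = 4.00

4.00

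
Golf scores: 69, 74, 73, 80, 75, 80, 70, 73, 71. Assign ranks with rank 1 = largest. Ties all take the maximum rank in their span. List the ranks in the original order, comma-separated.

Sorted (descending): 80, 80, 75, 74, 73, 73, 71, 70, 69
The 2 values of 80 occupy positions 1–2 → each gets rank 2.
The 2 values of 73 occupy positions 5–6 → each gets rank 6.

9, 4, 6, 2, 3, 2, 8, 6, 7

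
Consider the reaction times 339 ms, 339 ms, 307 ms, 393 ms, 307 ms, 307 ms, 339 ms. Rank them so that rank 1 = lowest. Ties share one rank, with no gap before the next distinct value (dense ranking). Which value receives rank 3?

393

Sorted (ascending): 307, 307, 307, 339, 339, 339, 393
The 3 values of 307 share dense rank 1.
The 3 values of 339 share dense rank 2.
Remaining distinct values take the next consecutive integers.
Rank 3 → value 393.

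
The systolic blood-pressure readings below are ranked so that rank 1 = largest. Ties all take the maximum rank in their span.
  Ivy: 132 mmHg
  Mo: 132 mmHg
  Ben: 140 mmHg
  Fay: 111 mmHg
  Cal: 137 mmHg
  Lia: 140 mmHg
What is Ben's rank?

2

Sorted (descending): 140, 140, 137, 132, 132, 111
The 2 values of 140 occupy positions 1–2 → each gets rank 2.
The 2 values of 132 occupy positions 4–5 → each gets rank 5.
Ben has value 140 mmHg → rank 2.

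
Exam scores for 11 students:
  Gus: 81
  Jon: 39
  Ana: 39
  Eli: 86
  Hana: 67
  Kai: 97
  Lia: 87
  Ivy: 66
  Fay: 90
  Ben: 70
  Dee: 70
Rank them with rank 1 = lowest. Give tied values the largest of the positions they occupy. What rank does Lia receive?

9

Sorted (ascending): 39, 39, 66, 67, 70, 70, 81, 86, 87, 90, 97
The 2 values of 39 occupy positions 1–2 → each gets rank 2.
The 2 values of 70 occupy positions 5–6 → each gets rank 6.
Lia has value 87 → rank 9.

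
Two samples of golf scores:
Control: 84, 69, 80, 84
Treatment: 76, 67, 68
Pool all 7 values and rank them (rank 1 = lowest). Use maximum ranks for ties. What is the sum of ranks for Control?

Sorted (ascending): 67, 68, 69, 76, 80, 84, 84
The 2 values of 84 occupy positions 6–7 → each gets rank 7.
Control values → pooled ranks: 84→7, 69→3, 80→5, 84→7
Rank sum = 7 + 3 + 5 + 7 = 22

22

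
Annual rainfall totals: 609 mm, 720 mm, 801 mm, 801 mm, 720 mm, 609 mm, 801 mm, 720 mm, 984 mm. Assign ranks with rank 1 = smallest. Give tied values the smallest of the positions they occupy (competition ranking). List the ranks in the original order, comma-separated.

Sorted (ascending): 609, 609, 720, 720, 720, 801, 801, 801, 984
The 2 values of 609 occupy positions 1–2 → each gets rank 1.
The 3 values of 720 occupy positions 3–5 → each gets rank 3.
The 3 values of 801 occupy positions 6–8 → each gets rank 6.

1, 3, 6, 6, 3, 1, 6, 3, 9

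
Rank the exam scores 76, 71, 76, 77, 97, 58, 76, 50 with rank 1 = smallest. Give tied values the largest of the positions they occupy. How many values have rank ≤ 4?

3

Sorted (ascending): 50, 58, 71, 76, 76, 76, 77, 97
The 3 values of 76 occupy positions 4–6 → each gets rank 6.
Ranks ≤ 4: {1, 2, 3} → 3 values.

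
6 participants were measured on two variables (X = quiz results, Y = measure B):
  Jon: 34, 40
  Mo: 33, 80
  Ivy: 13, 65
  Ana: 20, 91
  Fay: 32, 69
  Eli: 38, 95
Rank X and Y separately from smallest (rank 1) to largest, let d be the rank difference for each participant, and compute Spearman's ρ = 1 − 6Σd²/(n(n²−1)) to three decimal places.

0.257

Ranks of variable 1: 5, 4, 1, 2, 3, 6
Ranks of variable 2: 1, 4, 2, 5, 3, 6
d = r₁ − r₂: 4, 0, -1, -3, 0, 0
d²: 16, 0, 1, 9, 0, 0; Σd² = 26
ρ = 1 − 6·26/(6·35) = 1 − 156/210 = 0.257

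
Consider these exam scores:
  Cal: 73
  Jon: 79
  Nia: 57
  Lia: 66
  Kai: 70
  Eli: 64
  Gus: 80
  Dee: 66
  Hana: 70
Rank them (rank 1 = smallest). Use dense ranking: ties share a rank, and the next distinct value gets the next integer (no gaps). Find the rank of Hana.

Sorted (ascending): 57, 64, 66, 66, 70, 70, 73, 79, 80
The 2 values of 66 share dense rank 3.
The 2 values of 70 share dense rank 4.
Remaining distinct values take the next consecutive integers.
Hana has value 70 → rank 4.

4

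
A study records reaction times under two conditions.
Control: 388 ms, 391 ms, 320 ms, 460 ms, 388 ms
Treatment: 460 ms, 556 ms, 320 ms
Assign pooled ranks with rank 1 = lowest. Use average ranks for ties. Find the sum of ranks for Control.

20

Sorted (ascending): 320, 320, 388, 388, 391, 460, 460, 556
The 2 values of 320 occupy positions 1–2 → average rank (1+2)/2 = 1.5.
The 2 values of 388 occupy positions 3–4 → average rank (3+4)/2 = 3.5.
The 2 values of 460 occupy positions 6–7 → average rank (6+7)/2 = 6.5.
Control values → pooled ranks: 388→3.5, 391→5, 320→1.5, 460→6.5, 388→3.5
Rank sum = 3.5 + 5 + 1.5 + 6.5 + 3.5 = 20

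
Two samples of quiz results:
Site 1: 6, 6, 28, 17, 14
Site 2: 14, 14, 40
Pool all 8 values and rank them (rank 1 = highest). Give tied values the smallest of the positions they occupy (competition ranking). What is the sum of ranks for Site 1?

23

Sorted (descending): 40, 28, 17, 14, 14, 14, 6, 6
The 3 values of 14 occupy positions 4–6 → each gets rank 4.
The 2 values of 6 occupy positions 7–8 → each gets rank 7.
Site 1 values → pooled ranks: 6→7, 6→7, 28→2, 17→3, 14→4
Rank sum = 7 + 7 + 2 + 3 + 4 = 23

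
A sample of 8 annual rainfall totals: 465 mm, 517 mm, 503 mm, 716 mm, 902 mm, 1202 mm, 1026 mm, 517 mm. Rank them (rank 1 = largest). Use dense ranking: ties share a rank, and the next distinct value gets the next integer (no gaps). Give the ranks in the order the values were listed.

7, 5, 6, 4, 3, 1, 2, 5

Sorted (descending): 1202, 1026, 902, 716, 517, 517, 503, 465
The 2 values of 517 share dense rank 5.
Remaining distinct values take the next consecutive integers.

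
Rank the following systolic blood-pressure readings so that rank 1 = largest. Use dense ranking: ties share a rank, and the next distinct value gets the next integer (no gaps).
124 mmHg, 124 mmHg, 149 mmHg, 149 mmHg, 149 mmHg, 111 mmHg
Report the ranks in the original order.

Sorted (descending): 149, 149, 149, 124, 124, 111
The 3 values of 149 share dense rank 1.
The 2 values of 124 share dense rank 2.
Remaining distinct values take the next consecutive integers.

2, 2, 1, 1, 1, 3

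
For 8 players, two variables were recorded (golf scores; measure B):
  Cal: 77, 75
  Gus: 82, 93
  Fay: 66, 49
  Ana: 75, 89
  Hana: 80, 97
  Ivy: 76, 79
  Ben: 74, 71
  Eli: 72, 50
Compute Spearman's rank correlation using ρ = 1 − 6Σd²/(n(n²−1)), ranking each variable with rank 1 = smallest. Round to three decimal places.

0.881

Ranks of variable 1: 6, 8, 1, 4, 7, 5, 3, 2
Ranks of variable 2: 4, 7, 1, 6, 8, 5, 3, 2
d = r₁ − r₂: 2, 1, 0, -2, -1, 0, 0, 0
d²: 4, 1, 0, 4, 1, 0, 0, 0; Σd² = 10
ρ = 1 − 6·10/(8·63) = 1 − 60/504 = 0.881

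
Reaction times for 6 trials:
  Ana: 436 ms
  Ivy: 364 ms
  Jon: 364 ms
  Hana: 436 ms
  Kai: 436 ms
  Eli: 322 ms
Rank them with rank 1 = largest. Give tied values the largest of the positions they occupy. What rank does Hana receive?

3

Sorted (descending): 436, 436, 436, 364, 364, 322
The 3 values of 436 occupy positions 1–3 → each gets rank 3.
The 2 values of 364 occupy positions 4–5 → each gets rank 5.
Hana has value 436 ms → rank 3.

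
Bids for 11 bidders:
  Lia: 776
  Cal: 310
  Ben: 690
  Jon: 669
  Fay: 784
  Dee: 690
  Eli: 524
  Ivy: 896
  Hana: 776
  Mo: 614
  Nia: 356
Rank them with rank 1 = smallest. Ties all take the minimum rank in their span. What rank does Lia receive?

Sorted (ascending): 310, 356, 524, 614, 669, 690, 690, 776, 776, 784, 896
The 2 values of 690 occupy positions 6–7 → each gets rank 6.
The 2 values of 776 occupy positions 8–9 → each gets rank 8.
Lia has value 776 → rank 8.

8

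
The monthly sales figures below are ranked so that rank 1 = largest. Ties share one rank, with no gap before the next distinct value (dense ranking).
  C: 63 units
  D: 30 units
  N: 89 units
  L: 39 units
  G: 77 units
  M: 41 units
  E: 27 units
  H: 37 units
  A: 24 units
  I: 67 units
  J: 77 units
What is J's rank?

2

Sorted (descending): 89, 77, 77, 67, 63, 41, 39, 37, 30, 27, 24
The 2 values of 77 share dense rank 2.
Remaining distinct values take the next consecutive integers.
J has value 77 units → rank 2.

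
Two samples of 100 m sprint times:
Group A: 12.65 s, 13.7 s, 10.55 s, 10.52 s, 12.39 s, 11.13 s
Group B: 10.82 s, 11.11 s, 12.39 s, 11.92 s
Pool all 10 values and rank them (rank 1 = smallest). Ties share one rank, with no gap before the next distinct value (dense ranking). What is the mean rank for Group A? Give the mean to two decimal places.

Sorted (ascending): 10.52, 10.55, 10.82, 11.11, 11.13, 11.92, 12.39, 12.39, 12.65, 13.7
The 2 values of 12.39 share dense rank 7.
Remaining distinct values take the next consecutive integers.
Group A values → pooled ranks: 12.65→8, 13.7→9, 10.55→2, 10.52→1, 12.39→7, 11.13→5
Mean rank = (8 + 9 + 2 + 1 + 7 + 5) / 6 = 5.33

5.33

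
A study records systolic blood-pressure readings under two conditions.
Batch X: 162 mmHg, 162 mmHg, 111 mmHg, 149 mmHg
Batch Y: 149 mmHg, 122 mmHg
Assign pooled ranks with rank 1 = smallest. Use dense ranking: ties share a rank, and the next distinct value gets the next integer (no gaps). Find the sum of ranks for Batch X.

12

Sorted (ascending): 111, 122, 149, 149, 162, 162
The 2 values of 149 share dense rank 3.
The 2 values of 162 share dense rank 4.
Remaining distinct values take the next consecutive integers.
Batch X values → pooled ranks: 162→4, 162→4, 111→1, 149→3
Rank sum = 4 + 4 + 1 + 3 = 12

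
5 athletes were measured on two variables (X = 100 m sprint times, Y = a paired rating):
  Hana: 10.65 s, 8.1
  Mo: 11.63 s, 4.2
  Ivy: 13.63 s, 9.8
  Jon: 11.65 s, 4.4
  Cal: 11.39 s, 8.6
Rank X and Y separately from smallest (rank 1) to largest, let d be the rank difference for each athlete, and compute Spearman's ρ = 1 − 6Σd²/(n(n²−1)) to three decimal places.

Ranks of variable 1: 1, 3, 5, 4, 2
Ranks of variable 2: 3, 1, 5, 2, 4
d = r₁ − r₂: -2, 2, 0, 2, -2
d²: 4, 4, 0, 4, 4; Σd² = 16
ρ = 1 − 6·16/(5·24) = 1 − 96/120 = 0.200

0.200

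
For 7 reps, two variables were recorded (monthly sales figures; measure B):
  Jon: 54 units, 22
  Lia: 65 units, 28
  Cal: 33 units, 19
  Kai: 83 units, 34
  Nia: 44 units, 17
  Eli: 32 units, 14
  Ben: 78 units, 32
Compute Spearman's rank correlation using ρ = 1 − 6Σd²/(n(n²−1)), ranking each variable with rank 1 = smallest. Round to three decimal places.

Ranks of variable 1: 4, 5, 2, 7, 3, 1, 6
Ranks of variable 2: 4, 5, 3, 7, 2, 1, 6
d = r₁ − r₂: 0, 0, -1, 0, 1, 0, 0
d²: 0, 0, 1, 0, 1, 0, 0; Σd² = 2
ρ = 1 − 6·2/(7·48) = 1 − 12/336 = 0.964

0.964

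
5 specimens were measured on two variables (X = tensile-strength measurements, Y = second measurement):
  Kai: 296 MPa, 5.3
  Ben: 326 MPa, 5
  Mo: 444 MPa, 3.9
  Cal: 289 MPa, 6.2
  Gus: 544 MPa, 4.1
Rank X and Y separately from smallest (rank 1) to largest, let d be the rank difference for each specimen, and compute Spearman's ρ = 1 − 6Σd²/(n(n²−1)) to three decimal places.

-0.900

Ranks of variable 1: 2, 3, 4, 1, 5
Ranks of variable 2: 4, 3, 1, 5, 2
d = r₁ − r₂: -2, 0, 3, -4, 3
d²: 4, 0, 9, 16, 9; Σd² = 38
ρ = 1 − 6·38/(5·24) = 1 − 228/120 = -0.900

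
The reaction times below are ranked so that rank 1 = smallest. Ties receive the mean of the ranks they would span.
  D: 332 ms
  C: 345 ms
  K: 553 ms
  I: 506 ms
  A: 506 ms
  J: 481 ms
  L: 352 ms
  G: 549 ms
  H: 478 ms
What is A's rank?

Sorted (ascending): 332, 345, 352, 478, 481, 506, 506, 549, 553
The 2 values of 506 occupy positions 6–7 → average rank (6+7)/2 = 6.5.
A has value 506 ms → rank 6.5.

6.5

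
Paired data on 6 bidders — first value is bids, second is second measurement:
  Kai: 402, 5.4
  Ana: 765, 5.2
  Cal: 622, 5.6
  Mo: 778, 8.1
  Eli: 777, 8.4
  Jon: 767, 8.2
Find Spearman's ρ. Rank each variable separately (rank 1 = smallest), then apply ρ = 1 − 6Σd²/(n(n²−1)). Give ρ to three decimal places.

Ranks of variable 1: 1, 3, 2, 6, 5, 4
Ranks of variable 2: 2, 1, 3, 4, 6, 5
d = r₁ − r₂: -1, 2, -1, 2, -1, -1
d²: 1, 4, 1, 4, 1, 1; Σd² = 12
ρ = 1 − 6·12/(6·35) = 1 − 72/210 = 0.657

0.657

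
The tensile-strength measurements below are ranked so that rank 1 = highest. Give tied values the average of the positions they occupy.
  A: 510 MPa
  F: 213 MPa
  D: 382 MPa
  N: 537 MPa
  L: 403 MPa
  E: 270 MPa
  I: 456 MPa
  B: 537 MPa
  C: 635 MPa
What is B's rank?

Sorted (descending): 635, 537, 537, 510, 456, 403, 382, 270, 213
The 2 values of 537 occupy positions 2–3 → average rank (2+3)/2 = 2.5.
B has value 537 MPa → rank 2.5.

2.5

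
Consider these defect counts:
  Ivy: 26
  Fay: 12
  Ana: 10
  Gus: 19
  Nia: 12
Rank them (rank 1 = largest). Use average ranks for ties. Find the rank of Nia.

3.5

Sorted (descending): 26, 19, 12, 12, 10
The 2 values of 12 occupy positions 3–4 → average rank (3+4)/2 = 3.5.
Nia has value 12 → rank 3.5.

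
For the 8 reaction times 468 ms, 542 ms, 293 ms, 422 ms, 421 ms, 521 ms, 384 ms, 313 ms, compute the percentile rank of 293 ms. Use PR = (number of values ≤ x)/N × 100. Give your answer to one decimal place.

12.5

N = 8.
Strictly below 293: 0. Equal to 293: 1.
PR = 1/8 × 100 = 12.5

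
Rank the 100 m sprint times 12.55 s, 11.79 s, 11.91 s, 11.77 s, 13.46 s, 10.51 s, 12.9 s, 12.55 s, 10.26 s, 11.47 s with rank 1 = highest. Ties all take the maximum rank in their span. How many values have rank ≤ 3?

Sorted (descending): 13.46, 12.9, 12.55, 12.55, 11.91, 11.79, 11.77, 11.47, 10.51, 10.26
The 2 values of 12.55 occupy positions 3–4 → each gets rank 4.
Ranks ≤ 3: {1, 2} → 2 values.

2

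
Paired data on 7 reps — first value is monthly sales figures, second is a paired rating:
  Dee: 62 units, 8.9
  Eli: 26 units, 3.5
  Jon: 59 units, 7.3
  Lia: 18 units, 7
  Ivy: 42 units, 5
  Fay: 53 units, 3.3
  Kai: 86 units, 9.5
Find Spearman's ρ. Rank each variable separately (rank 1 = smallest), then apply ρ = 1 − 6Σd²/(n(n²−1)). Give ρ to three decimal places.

Ranks of variable 1: 6, 2, 5, 1, 3, 4, 7
Ranks of variable 2: 6, 2, 5, 4, 3, 1, 7
d = r₁ − r₂: 0, 0, 0, -3, 0, 3, 0
d²: 0, 0, 0, 9, 0, 9, 0; Σd² = 18
ρ = 1 − 6·18/(7·48) = 1 − 108/336 = 0.679

0.679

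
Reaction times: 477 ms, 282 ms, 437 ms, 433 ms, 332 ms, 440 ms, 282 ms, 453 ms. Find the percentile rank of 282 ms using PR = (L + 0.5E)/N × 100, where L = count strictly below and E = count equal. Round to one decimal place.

12.5

N = 8.
Strictly below 282: 0. Equal to 282: 2.
PR = (0 + 0.5·2)/8 × 100 = 12.5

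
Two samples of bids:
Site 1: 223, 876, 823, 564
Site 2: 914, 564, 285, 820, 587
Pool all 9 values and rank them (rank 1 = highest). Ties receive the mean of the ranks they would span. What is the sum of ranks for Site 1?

Sorted (descending): 914, 876, 823, 820, 587, 564, 564, 285, 223
The 2 values of 564 occupy positions 6–7 → average rank (6+7)/2 = 6.5.
Site 1 values → pooled ranks: 223→9, 876→2, 823→3, 564→6.5
Rank sum = 9 + 2 + 3 + 6.5 = 20.5

20.5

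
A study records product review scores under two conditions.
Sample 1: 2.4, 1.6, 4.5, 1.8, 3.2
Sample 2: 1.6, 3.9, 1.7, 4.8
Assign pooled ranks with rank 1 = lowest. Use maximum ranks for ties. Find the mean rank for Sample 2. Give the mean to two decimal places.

Sorted (ascending): 1.6, 1.6, 1.7, 1.8, 2.4, 3.2, 3.9, 4.5, 4.8
The 2 values of 1.6 occupy positions 1–2 → each gets rank 2.
Sample 2 values → pooled ranks: 1.6→2, 3.9→7, 1.7→3, 4.8→9
Mean rank = (2 + 7 + 3 + 9) / 4 = 5.25

5.25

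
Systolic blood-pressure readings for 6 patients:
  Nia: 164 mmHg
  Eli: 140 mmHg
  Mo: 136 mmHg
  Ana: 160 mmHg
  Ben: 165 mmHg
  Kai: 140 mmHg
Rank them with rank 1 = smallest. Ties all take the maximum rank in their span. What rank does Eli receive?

3

Sorted (ascending): 136, 140, 140, 160, 164, 165
The 2 values of 140 occupy positions 2–3 → each gets rank 3.
Eli has value 140 mmHg → rank 3.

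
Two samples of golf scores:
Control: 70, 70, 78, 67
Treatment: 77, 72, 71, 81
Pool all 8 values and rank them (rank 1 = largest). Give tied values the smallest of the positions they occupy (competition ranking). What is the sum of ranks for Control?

22

Sorted (descending): 81, 78, 77, 72, 71, 70, 70, 67
The 2 values of 70 occupy positions 6–7 → each gets rank 6.
Control values → pooled ranks: 70→6, 70→6, 78→2, 67→8
Rank sum = 6 + 6 + 2 + 8 = 22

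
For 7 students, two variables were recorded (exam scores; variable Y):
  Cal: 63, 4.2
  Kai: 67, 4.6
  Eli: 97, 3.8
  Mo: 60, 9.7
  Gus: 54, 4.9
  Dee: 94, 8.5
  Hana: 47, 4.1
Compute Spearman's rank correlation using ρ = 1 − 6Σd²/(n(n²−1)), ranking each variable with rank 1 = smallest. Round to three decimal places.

-0.143

Ranks of variable 1: 4, 5, 7, 3, 2, 6, 1
Ranks of variable 2: 3, 4, 1, 7, 5, 6, 2
d = r₁ − r₂: 1, 1, 6, -4, -3, 0, -1
d²: 1, 1, 36, 16, 9, 0, 1; Σd² = 64
ρ = 1 − 6·64/(7·48) = 1 − 384/336 = -0.143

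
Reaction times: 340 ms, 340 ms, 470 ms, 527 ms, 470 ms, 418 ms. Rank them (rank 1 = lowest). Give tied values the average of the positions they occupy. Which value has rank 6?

Sorted (ascending): 340, 340, 418, 470, 470, 527
The 2 values of 340 occupy positions 1–2 → average rank (1+2)/2 = 1.5.
The 2 values of 470 occupy positions 4–5 → average rank (4+5)/2 = 4.5.
Rank 6 → value 527.

527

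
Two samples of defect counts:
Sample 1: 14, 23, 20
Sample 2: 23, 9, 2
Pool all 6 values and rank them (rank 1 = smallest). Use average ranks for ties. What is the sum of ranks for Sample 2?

8.5

Sorted (ascending): 2, 9, 14, 20, 23, 23
The 2 values of 23 occupy positions 5–6 → average rank (5+6)/2 = 5.5.
Sample 2 values → pooled ranks: 23→5.5, 9→2, 2→1
Rank sum = 5.5 + 2 + 1 = 8.5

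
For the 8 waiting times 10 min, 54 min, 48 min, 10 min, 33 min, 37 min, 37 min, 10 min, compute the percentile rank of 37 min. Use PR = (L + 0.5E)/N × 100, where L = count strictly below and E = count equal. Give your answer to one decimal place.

62.5

N = 8.
Strictly below 37: 4. Equal to 37: 2.
PR = (4 + 0.5·2)/8 × 100 = 62.5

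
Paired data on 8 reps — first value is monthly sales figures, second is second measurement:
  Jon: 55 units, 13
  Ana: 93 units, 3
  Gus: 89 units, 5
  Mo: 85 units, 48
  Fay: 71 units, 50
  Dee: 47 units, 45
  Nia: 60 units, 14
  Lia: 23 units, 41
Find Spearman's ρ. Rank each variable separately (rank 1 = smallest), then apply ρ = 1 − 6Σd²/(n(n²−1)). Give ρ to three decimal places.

Ranks of variable 1: 3, 8, 7, 6, 5, 2, 4, 1
Ranks of variable 2: 3, 1, 2, 7, 8, 6, 4, 5
d = r₁ − r₂: 0, 7, 5, -1, -3, -4, 0, -4
d²: 0, 49, 25, 1, 9, 16, 0, 16; Σd² = 116
ρ = 1 − 6·116/(8·63) = 1 − 696/504 = -0.381

-0.381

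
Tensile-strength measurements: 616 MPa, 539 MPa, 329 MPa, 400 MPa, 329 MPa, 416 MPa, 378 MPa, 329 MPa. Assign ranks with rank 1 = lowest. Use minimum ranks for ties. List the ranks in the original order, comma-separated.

Sorted (ascending): 329, 329, 329, 378, 400, 416, 539, 616
The 3 values of 329 occupy positions 1–3 → each gets rank 1.

8, 7, 1, 5, 1, 6, 4, 1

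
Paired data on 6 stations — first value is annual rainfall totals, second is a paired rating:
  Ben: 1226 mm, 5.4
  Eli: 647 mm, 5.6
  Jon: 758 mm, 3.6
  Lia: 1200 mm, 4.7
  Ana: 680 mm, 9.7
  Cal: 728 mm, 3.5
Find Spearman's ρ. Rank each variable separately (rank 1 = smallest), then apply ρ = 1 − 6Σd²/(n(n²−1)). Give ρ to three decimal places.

-0.371

Ranks of variable 1: 6, 1, 4, 5, 2, 3
Ranks of variable 2: 4, 5, 2, 3, 6, 1
d = r₁ − r₂: 2, -4, 2, 2, -4, 2
d²: 4, 16, 4, 4, 16, 4; Σd² = 48
ρ = 1 − 6·48/(6·35) = 1 − 288/210 = -0.371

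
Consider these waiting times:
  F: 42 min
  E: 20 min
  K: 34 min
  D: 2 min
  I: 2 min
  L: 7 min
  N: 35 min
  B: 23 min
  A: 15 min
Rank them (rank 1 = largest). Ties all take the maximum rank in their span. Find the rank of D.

9

Sorted (descending): 42, 35, 34, 23, 20, 15, 7, 2, 2
The 2 values of 2 occupy positions 8–9 → each gets rank 9.
D has value 2 min → rank 9.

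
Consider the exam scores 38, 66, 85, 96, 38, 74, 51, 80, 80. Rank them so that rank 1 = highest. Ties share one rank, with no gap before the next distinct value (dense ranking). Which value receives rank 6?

51

Sorted (descending): 96, 85, 80, 80, 74, 66, 51, 38, 38
The 2 values of 80 share dense rank 3.
The 2 values of 38 share dense rank 7.
Remaining distinct values take the next consecutive integers.
Rank 6 → value 51.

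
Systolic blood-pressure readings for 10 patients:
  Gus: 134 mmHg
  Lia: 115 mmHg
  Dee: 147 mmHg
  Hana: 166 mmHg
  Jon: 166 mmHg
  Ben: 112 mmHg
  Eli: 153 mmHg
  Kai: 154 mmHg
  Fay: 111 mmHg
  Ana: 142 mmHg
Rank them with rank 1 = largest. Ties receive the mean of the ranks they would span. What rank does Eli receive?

Sorted (descending): 166, 166, 154, 153, 147, 142, 134, 115, 112, 111
The 2 values of 166 occupy positions 1–2 → average rank (1+2)/2 = 1.5.
Eli has value 153 mmHg → rank 4.

4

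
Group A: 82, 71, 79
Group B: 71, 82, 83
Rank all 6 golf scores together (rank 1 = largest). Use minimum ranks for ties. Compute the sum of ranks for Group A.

Sorted (descending): 83, 82, 82, 79, 71, 71
The 2 values of 82 occupy positions 2–3 → each gets rank 2.
The 2 values of 71 occupy positions 5–6 → each gets rank 5.
Group A values → pooled ranks: 82→2, 71→5, 79→4
Rank sum = 2 + 5 + 4 = 11

11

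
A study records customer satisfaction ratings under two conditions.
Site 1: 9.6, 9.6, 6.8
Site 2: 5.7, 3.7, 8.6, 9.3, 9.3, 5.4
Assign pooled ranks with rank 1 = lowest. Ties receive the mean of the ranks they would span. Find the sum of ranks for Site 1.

Sorted (ascending): 3.7, 5.4, 5.7, 6.8, 8.6, 9.3, 9.3, 9.6, 9.6
The 2 values of 9.3 occupy positions 6–7 → average rank (6+7)/2 = 6.5.
The 2 values of 9.6 occupy positions 8–9 → average rank (8+9)/2 = 8.5.
Site 1 values → pooled ranks: 9.6→8.5, 9.6→8.5, 6.8→4
Rank sum = 8.5 + 8.5 + 4 = 21

21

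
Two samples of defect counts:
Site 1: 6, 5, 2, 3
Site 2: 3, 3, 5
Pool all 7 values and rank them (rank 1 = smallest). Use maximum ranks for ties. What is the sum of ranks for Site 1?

18

Sorted (ascending): 2, 3, 3, 3, 5, 5, 6
The 3 values of 3 occupy positions 2–4 → each gets rank 4.
The 2 values of 5 occupy positions 5–6 → each gets rank 6.
Site 1 values → pooled ranks: 6→7, 5→6, 2→1, 3→4
Rank sum = 7 + 6 + 1 + 4 = 18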